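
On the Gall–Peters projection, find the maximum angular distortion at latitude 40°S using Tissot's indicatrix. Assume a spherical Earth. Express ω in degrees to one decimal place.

9.2°

Gall–Peters is a cylindrical equal-area projection with standard parallels at ±45°. For cylindrical equal-area with standard parallel φ₀, h = cos φ / cos φ₀ and k = cos φ₀ / cos φ, so h·k = 1.
At 40°: h = 1.083, k = 0.9231; principal scales a = 1.083, b = 0.9231.
sin(ω/2) = (a − b)/(a + b) = 0.1603/2.006 = 0.07989, so ω = 2 arcsin(0.07989) ≈ 9.2°.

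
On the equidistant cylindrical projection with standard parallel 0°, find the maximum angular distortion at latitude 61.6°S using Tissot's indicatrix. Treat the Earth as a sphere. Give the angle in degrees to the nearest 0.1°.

Plate carrée maps x = Rλ, y = Rφ. The meridian scale is h = 1 and the parallel scale is k = 1/cos φ = sec φ.
At 61.6°: h = 1.000, k = 2.103; principal scales a = 2.103, b = 1.000.
sin(ω/2) = (a − b)/(a + b) = 1.103/3.103 = 0.3554, so ω = 2 arcsin(0.3554) ≈ 41.6°.

41.6°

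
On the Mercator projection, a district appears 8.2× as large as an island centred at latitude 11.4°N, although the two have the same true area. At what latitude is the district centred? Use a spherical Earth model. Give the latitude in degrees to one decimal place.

Mercator areal scale is sec²φ, so apparent-area ratio = sec²φ₁ / sec²φ₂ = cos²φ₂ / cos²φ₁.
cos²φ₂ / cos²φ₁ = 8.2  ⇒  cos φ₁ = cos 11.4° / √8.2 = 0.9803/2.864 = 0.3423.
φ₁ = arccos(0.3423) ≈ 70.0°.

70.0°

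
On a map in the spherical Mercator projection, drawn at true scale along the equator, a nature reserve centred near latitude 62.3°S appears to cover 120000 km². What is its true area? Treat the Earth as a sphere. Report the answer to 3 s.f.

25900 km²

The Mercator projection is conformal; its linear scale factor is the same in every direction and equals sec φ = 1/cos φ.
Areal scale = k² = sec²φ = 1/cos²(62.3°) = 1/0.4648² = 4.628.
True area = apparent / (areal scale) = 120000 / 4.628 ≈ 25900 km².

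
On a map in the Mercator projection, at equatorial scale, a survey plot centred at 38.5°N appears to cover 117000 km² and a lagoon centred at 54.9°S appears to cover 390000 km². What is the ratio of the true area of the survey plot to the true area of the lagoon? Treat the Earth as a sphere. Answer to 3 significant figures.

0.556

Since Mercator area scale is 1/cos²φ, the true area equals the apparent area multiplied by cos²φ.
True area of survey plot: 117000 × cos²(38.5°) = 117000 × 0.6125 = 71660 km².
True area of lagoon: 390000 × cos²(54.9°) = 390000 × 0.3306 = 128900 km².
Ratio = 71660 / 128900 ≈ 0.556.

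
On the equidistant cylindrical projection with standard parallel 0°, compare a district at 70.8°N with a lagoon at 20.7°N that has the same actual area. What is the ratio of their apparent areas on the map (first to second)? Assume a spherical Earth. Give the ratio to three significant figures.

For the equirectangular projection with φ₀ = 0 (plate carrée), h = 1 along meridians and k = sec φ along parallels.
Areal scale at 70.8°: h·k = 1.000 × 3.041 = 3.041.
Areal scale at 20.7°: h·k = 1.000 × 1.069 = 1.069.
Ratio = 3.041/1.069 ≈ 2.84.

2.84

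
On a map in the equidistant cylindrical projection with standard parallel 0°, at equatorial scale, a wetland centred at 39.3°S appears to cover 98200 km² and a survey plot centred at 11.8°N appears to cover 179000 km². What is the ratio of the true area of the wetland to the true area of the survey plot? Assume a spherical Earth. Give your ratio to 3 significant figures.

0.434

On the plate carrée, areal scale = h·k = 1 × sec φ, so true area = apparent × cos φ.
True area of wetland: 98200 × cos(39.3°) = 98200 × 0.7738 = 75990 km².
True area of survey plot: 179000 × cos(11.8°) = 179000 × 0.9789 = 175200 km².
Ratio = 75990 / 175200 ≈ 0.434.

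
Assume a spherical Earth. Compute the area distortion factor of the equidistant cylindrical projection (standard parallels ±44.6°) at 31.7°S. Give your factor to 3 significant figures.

The equidistant cylindrical projection with φ₀ = 44.6° has h = 1 (meridians true) and k = cos φ₀ / cos φ along parallels.
Areal scale = h·k = 1 × cos φ₀ / cos φ; at 31.7°, h = 1.000, k = 0.8369, so h·k = 0.8369.

0.837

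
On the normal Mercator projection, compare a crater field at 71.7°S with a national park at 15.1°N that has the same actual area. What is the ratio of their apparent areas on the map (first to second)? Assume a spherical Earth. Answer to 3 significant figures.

9.45

On Mercator, area is exaggerated by sec²φ = 1/cos²φ.
At 71.7°: sec²(71.7°) = 1/0.3140² = 10.14.
At 15.1°: sec²(15.1°) = 1/0.9655² = 1.073.
Ratio = 10.14/1.073 = cos²(15.1°)/cos²(71.7°) ≈ 9.45.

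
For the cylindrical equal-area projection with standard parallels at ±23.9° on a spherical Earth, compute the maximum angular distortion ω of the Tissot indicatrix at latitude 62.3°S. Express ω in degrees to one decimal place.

For cylindrical equal-area with standard parallel φ₀, h = cos φ / cos φ₀ and k = cos φ₀ / cos φ, so h·k = 1.
At 62.3°: h = 0.5084, k = 1.967; principal scales a = 1.967, b = 0.5084.
sin(ω/2) = (a − b)/(a + b) = 1.458/2.475 = 0.5892, so ω = 2 arcsin(0.5892) ≈ 72.2°.

72.2°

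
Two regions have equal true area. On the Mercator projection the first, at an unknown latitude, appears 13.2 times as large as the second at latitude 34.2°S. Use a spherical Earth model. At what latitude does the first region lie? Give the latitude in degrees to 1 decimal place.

76.8°

On Mercator, (apparent₁)/(apparent₂) = sec²φ₁ / sec²φ₂ when true areas are equal.
cos²φ₂ / cos²φ₁ = 13.2  ⇒  cos φ₁ = cos 34.2° / √13.2 = 0.8271/3.633 = 0.2276.
φ₁ = arccos(0.2276) ≈ 76.8°.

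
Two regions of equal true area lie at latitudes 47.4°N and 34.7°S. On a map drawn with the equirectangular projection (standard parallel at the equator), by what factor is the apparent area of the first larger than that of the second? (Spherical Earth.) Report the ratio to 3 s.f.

1.21

In the plate carrée (x = Rλ, y = Rφ), meridians are true-scale (h = 1) and parallels are stretched by k = sec φ.
Areal scale at 47.4°: h·k = 1.000 × 1.477 = 1.477.
Areal scale at 34.7°: h·k = 1.000 × 1.216 = 1.216.
Ratio = 1.477/1.216 ≈ 1.21.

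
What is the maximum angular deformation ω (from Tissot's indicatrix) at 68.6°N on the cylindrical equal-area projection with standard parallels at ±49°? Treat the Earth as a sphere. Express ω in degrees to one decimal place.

63.7°

A cylindrical equal-area projection with standard parallel φ₀ has meridian scale h = cos φ / cos φ₀ and parallel scale k = cos φ₀ / cos φ (so areas are preserved, h·k = 1).
At 68.6°: h = 0.5562, k = 1.798; principal scales a = 1.798, b = 0.5562.
sin(ω/2) = (a − b)/(a + b) = 1.242/2.354 = 0.5275, so ω = 2 arcsin(0.5275) ≈ 63.7°.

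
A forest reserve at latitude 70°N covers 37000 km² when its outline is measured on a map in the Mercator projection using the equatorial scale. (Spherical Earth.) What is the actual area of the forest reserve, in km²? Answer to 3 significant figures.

4330 km²

For Mercator, h = k = sec φ (a conformal cylindrical projection has a single point scale, 1/cos φ).
Areal scale = k² = sec²φ = 1/cos²(70°) = 1/0.3420² = 8.549.
True area = apparent / (areal scale) = 37000 / 8.549 ≈ 4330 km².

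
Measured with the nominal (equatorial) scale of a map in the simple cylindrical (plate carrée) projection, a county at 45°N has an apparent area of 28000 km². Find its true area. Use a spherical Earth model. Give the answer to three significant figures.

Plate carrée maps x = Rλ, y = Rφ. The meridian scale is h = 1 and the parallel scale is k = 1/cos φ = sec φ.
Areal scale = h·k = 1 × sec φ; at 45°, h = 1.000, k = 1.414, so h·k = 1.414.
True area = apparent / (areal scale) = 28000 / 1.414 ≈ 19800 km².

19800 km²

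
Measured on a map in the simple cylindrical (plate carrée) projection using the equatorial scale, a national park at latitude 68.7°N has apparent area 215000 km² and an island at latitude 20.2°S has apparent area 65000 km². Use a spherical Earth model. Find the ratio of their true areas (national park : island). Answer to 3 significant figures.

1.28

Plate carrée has h = 1 and k = sec φ, giving areal scale sec φ; true area = (apparent area) · cos φ.
True area of national park: 215000 × cos(68.7°) = 215000 × 0.3633 = 78100 km².
True area of island: 65000 × cos(20.2°) = 65000 × 0.9385 = 61000 km².
Ratio = 78100 / 61000 ≈ 1.28.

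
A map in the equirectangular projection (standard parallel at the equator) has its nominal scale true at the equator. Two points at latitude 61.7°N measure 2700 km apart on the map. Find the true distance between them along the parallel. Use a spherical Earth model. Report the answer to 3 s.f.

1280 km

Plate carrée maps x = Rλ, y = Rφ. The meridian scale is h = 1 and the parallel scale is k = 1/cos φ = sec φ.
Along the parallel at 61.7°, map distances are exaggerated by k = sec 61.7° = 2.109.
True distance = 2700 / 2.109 = 2700 × cos 61.7° ≈ 1280 km.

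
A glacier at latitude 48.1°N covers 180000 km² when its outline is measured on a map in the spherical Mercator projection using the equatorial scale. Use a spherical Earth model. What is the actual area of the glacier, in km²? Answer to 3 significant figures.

Mercator is conformal, so the point scale is isotropic: h = k = sec φ = 1/cos φ.
Areal scale = k² = sec²φ = 1/cos²(48.1°) = 1/0.6678² = 2.242.
True area = apparent / (areal scale) = 180000 / 2.242 ≈ 80300 km².

80300 km²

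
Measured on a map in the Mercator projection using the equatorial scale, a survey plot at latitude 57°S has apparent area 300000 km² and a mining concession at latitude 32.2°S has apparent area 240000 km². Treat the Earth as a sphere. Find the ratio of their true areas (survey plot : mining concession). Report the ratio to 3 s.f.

On Mercator the areal scale is sec²φ, so true area = apparent × cos²φ.
True area of survey plot: 300000 × cos²(57°) = 300000 × 0.2966 = 88990 km².
True area of mining concession: 240000 × cos²(32.2°) = 240000 × 0.7160 = 171900 km².
Ratio = 88990 / 171900 ≈ 0.518.

0.518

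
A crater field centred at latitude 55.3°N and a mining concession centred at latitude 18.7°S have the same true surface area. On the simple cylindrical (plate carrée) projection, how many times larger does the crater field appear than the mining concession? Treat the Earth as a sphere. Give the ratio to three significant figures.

In the plate carrée (x = Rλ, y = Rφ), meridians are true-scale (h = 1) and parallels are stretched by k = sec φ.
Areal scale at 55.3°: h·k = 1.000 × 1.757 = 1.757.
Areal scale at 18.7°: h·k = 1.000 × 1.056 = 1.056.
Ratio = 1.757/1.056 ≈ 1.66.

1.66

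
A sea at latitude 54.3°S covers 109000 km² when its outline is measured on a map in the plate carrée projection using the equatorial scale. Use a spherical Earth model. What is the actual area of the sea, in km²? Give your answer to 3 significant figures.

63600 km²

Plate carrée maps x = Rλ, y = Rφ. The meridian scale is h = 1 and the parallel scale is k = 1/cos φ = sec φ.
Areal scale = h·k = 1 × sec φ; at 54.3°, h = 1.000, k = 1.714, so h·k = 1.714.
True area = apparent / (areal scale) = 109000 / 1.714 ≈ 63600 km².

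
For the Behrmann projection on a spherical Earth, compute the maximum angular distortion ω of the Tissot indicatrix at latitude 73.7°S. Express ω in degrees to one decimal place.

Behrmann is a cylindrical equal-area projection with standard parallels at ±30°. For cylindrical equal-area with standard parallel φ₀, h = cos φ / cos φ₀ and k = cos φ₀ / cos φ, so h·k = 1.
At 73.7°: h = 0.3241, k = 3.086; principal scales a = 3.086, b = 0.3241.
sin(ω/2) = (a − b)/(a + b) = 2.762/3.410 = 0.8099, so ω = 2 arcsin(0.8099) ≈ 108.2°.

108.2°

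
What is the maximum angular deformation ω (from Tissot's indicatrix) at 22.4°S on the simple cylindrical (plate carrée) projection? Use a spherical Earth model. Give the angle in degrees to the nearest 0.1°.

Plate carrée maps x = Rλ, y = Rφ. The meridian scale is h = 1 and the parallel scale is k = 1/cos φ = sec φ.
At 22.4°: h = 1.000, k = 1.082; principal scales a = 1.082, b = 1.000.
sin(ω/2) = (a − b)/(a + b) = 0.08161/2.082 = 0.03921, so ω = 2 arcsin(0.03921) ≈ 4.5°.

4.5°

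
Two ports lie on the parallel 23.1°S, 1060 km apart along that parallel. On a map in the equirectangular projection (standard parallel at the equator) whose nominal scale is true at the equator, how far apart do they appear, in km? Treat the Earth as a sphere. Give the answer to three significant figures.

1150 km

Plate carrée maps x = Rλ, y = Rφ. The meridian scale is h = 1 and the parallel scale is k = 1/cos φ = sec φ.
Along the parallel, k = sec 23.1° = 1/0.9198 = 1.087.
Map distance = 1060 × 1.087 ≈ 1150 km.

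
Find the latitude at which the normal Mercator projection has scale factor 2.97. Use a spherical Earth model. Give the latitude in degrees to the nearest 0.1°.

70.3°

Mercator scale is k = sec φ = 1/cos φ.
1/cos φ = 2.97  ⇒  cos φ = 0.3367  ⇒  φ = arccos(0.3367) ≈ 70.3°.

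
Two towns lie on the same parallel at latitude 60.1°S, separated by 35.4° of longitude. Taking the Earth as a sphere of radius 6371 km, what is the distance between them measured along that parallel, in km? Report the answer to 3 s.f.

1960 km

Arc length along a parallel = R cos φ · Δλ (with Δλ in radians).
= 6371 × cos 60.1° × (35.4° × π/180) = 6371 × 0.4985 × 0.6178 ≈ 1960 km.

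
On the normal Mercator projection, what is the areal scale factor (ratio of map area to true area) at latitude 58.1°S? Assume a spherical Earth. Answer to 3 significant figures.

3.58

For Mercator, h = k = sec φ (a conformal cylindrical projection has a single point scale, 1/cos φ).
Areal scale = k² = sec²φ = 1/cos²(58.1°) = 1/0.5284² = 3.581.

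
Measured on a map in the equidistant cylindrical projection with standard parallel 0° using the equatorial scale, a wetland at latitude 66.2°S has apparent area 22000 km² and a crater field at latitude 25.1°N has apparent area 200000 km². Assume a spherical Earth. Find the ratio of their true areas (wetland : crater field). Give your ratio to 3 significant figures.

0.0490

On the plate carrée, areal scale = h·k = 1 × sec φ, so true area = apparent × cos φ.
True area of wetland: 22000 × cos(66.2°) = 22000 × 0.4035 = 8878 km².
True area of crater field: 200000 × cos(25.1°) = 200000 × 0.9056 = 181100 km².
Ratio = 8878 / 181100 ≈ 0.0490.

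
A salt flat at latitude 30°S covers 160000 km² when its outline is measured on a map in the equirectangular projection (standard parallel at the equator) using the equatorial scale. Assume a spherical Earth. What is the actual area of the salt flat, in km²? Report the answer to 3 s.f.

139000 km²

Plate carrée maps x = Rλ, y = Rφ. The meridian scale is h = 1 and the parallel scale is k = 1/cos φ = sec φ.
Areal scale = h·k = 1 × sec φ; at 30°, h = 1.000, k = 1.155, so h·k = 1.155.
True area = apparent / (areal scale) = 160000 / 1.155 ≈ 139000 km².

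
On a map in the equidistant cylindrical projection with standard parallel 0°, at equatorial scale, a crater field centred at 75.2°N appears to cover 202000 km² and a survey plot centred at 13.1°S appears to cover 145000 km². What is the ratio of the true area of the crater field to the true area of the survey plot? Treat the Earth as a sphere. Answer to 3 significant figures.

Plate carrée has h = 1 and k = sec φ, giving areal scale sec φ; true area = (apparent area) · cos φ.
True area of crater field: 202000 × cos(75.2°) = 202000 × 0.2554 = 51600 km².
True area of survey plot: 145000 × cos(13.1°) = 145000 × 0.9740 = 141200 km².
Ratio = 51600 / 141200 ≈ 0.365.

0.365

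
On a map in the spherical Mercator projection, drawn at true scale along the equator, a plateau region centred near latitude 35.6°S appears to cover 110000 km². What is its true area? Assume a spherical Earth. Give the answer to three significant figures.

Mercator is conformal, so the point scale is isotropic: h = k = sec φ = 1/cos φ.
Areal scale = k² = sec²φ = 1/cos²(35.6°) = 1/0.8131² = 1.513.
True area = apparent / (areal scale) = 110000 / 1.513 ≈ 72700 km².

72700 km²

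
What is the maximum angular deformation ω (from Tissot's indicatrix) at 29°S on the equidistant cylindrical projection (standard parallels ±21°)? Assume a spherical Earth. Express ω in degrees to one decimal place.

3.7°

In the equirectangular projection with standard parallel φ₀ = 21° (x = Rλ cos φ₀, y = Rφ), meridians are true-scale (h = 1) and the parallel scale is k = cos φ₀ / cos φ.
At 29°: h = 1.000, k = 1.067; principal scales a = 1.067, b = 1.000.
sin(ω/2) = (a − b)/(a + b) = 0.06741/2.067 = 0.03261, so ω = 2 arcsin(0.03261) ≈ 3.7°.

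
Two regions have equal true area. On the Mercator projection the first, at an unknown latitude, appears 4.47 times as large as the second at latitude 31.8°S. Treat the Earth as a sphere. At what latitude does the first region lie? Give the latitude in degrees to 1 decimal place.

For equal true areas on Mercator, apparent areas scale as sec²φ, so the ratio is cos²φ₂ / cos²φ₁.
cos²φ₂ / cos²φ₁ = 4.47  ⇒  cos φ₁ = cos 31.8° / √4.47 = 0.8499/2.114 = 0.4020.
φ₁ = arccos(0.4020) ≈ 66.3°.

66.3°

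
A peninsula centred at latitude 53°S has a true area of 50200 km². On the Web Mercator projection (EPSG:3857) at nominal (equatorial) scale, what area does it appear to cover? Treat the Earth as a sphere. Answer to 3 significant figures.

139000 km²

For Mercator, h = k = sec φ (a conformal cylindrical projection has a single point scale, 1/cos φ).
Areal scale = k² = sec²φ = 1/cos²(53°) = 1/0.6018² = 2.761.
Apparent area = 50200 × 2.761 ≈ 139000 km².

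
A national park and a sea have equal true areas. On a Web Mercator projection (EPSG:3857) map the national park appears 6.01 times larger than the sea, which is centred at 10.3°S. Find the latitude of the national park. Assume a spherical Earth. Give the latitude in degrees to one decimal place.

66.3°

On Mercator, (apparent₁)/(apparent₂) = sec²φ₁ / sec²φ₂ when true areas are equal.
cos²φ₂ / cos²φ₁ = 6.01  ⇒  cos φ₁ = cos 10.3° / √6.01 = 0.9839/2.452 = 0.4013.
φ₁ = arccos(0.4013) ≈ 66.3°.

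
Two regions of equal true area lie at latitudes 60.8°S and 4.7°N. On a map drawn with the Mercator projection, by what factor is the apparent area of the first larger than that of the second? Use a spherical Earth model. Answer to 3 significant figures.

4.17

Mercator is conformal with k = sec φ, so areal scale = k² = sec²φ.
At 60.8°: sec²(60.8°) = 1/0.4879² = 4.202.
At 4.7°: sec²(4.7°) = 1/0.9966² = 1.007.
Ratio = 4.202/1.007 = cos²(4.7°)/cos²(60.8°) ≈ 4.17.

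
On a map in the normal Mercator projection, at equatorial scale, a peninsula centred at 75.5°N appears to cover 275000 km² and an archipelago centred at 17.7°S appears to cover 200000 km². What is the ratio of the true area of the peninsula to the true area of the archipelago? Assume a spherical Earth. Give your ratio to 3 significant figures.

0.0950

Mercator's areal exaggeration is sec²φ; hence true area = (apparent area) · cos²φ.
True area of peninsula: 275000 × cos²(75.5°) = 275000 × 0.06269 = 17240 km².
True area of archipelago: 200000 × cos²(17.7°) = 200000 × 0.9076 = 181500 km².
Ratio = 17240 / 181500 ≈ 0.0950.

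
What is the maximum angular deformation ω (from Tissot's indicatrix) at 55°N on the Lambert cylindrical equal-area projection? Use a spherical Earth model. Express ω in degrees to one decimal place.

60.6°

The Lambert cylindrical equal-area projection is the cylindrical equal-area projection with its standard parallel at the equator (φ₀ = 0). For cylindrical equal-area with standard parallel φ₀, h = cos φ / cos φ₀ and k = cos φ₀ / cos φ, so h·k = 1.
At 55°: h = 0.5736, k = 1.743; principal scales a = 1.743, b = 0.5736.
sin(ω/2) = (a − b)/(a + b) = 1.170/2.317 = 0.5049, so ω = 2 arcsin(0.5049) ≈ 60.6°.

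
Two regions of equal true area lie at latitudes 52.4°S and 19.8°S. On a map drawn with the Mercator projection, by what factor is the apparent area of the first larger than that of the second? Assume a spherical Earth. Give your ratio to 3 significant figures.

2.38

Mercator areal scale is sec²φ.
At 52.4°: sec²(52.4°) = 1/0.6101² = 2.686.
At 19.8°: sec²(19.8°) = 1/0.9409² = 1.130.
Ratio = 2.686/1.130 = cos²(19.8°)/cos²(52.4°) ≈ 2.38.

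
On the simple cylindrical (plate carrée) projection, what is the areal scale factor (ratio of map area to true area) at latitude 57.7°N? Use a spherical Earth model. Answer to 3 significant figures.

1.87

In the plate carrée (x = Rλ, y = Rφ), meridians are true-scale (h = 1) and parallels are stretched by k = sec φ.
Areal scale = h·k = 1 × sec φ; at 57.7°, h = 1.000, k = 1.871, so h·k = 1.871.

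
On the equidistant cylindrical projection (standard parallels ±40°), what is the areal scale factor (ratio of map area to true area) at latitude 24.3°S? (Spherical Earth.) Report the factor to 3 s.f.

0.841

With standard parallel φ₀ = 40°, the equirectangular projection gives x = Rλ cos φ₀, y = Rφ, so h = 1 and k = cos 40° / cos φ.
Areal scale = h·k = 1 × cos φ₀ / cos φ; at 24.3°, h = 1.000, k = 0.8405, so h·k = 0.8405.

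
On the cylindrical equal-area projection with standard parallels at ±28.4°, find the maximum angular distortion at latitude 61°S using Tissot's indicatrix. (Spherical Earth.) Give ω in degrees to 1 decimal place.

64.6°

For cylindrical equal-area with standard parallel φ₀, h = cos φ / cos φ₀ and k = cos φ₀ / cos φ, so h·k = 1.
At 61°: h = 0.5511, k = 1.814; principal scales a = 1.814, b = 0.5511.
sin(ω/2) = (a − b)/(a + b) = 1.263/2.366 = 0.5340, so ω = 2 arcsin(0.5340) ≈ 64.6°.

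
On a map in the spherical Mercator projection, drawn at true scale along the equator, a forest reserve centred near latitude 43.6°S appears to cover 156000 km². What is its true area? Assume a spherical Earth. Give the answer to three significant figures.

For Mercator, h = k = sec φ (a conformal cylindrical projection has a single point scale, 1/cos φ).
Areal scale = k² = sec²φ = 1/cos²(43.6°) = 1/0.7242² = 1.907.
True area = apparent / (areal scale) = 156000 / 1.907 ≈ 81800 km².

81800 km²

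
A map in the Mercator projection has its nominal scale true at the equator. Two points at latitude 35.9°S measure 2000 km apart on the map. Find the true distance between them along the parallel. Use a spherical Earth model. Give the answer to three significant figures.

The Mercator projection is conformal; its linear scale factor is the same in every direction and equals sec φ = 1/cos φ.
Along the parallel at 35.9°, map distances are exaggerated by k = sec 35.9° = 1.235.
True distance = 2000 / 1.235 = 2000 × cos 35.9° ≈ 1620 km.

1620 km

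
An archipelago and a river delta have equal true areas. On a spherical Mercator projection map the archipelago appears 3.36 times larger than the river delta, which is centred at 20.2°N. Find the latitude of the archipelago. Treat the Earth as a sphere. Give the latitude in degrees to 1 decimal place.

Mercator areal scale is sec²φ, so apparent-area ratio = sec²φ₁ / sec²φ₂ = cos²φ₂ / cos²φ₁.
cos²φ₂ / cos²φ₁ = 3.36  ⇒  cos φ₁ = cos 20.2° / √3.36 = 0.9385/1.833 = 0.5120.
φ₁ = arccos(0.5120) ≈ 59.2°.

59.2°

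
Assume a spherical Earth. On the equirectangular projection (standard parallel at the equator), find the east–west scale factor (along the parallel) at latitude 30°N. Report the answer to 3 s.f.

1.15

Plate carrée maps x = Rλ, y = Rφ. The meridian scale is h = 1 and the parallel scale is k = 1/cos φ = sec φ.
k = 1/cos 30° = 1/0.8660 = 1.155.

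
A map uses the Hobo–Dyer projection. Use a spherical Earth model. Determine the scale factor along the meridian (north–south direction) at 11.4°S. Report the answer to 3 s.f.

The Hobo–Dyer projection is cylindrical equal-area with φ₀ = 37.5°. A cylindrical equal-area projection with standard parallel φ₀ has meridian scale h = cos φ / cos φ₀ and parallel scale k = cos φ₀ / cos φ (so areas are preserved, h·k = 1).
h = cos 11.4° / cos 37.5° = 0.9803/0.7934 = 1.236.

1.24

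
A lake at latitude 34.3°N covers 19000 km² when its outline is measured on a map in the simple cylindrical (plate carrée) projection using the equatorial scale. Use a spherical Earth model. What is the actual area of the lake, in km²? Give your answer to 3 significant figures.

15700 km²

In the plate carrée (x = Rλ, y = Rφ), meridians are true-scale (h = 1) and parallels are stretched by k = sec φ.
Areal scale = h·k = 1 × sec φ; at 34.3°, h = 1.000, k = 1.211, so h·k = 1.211.
True area = apparent / (areal scale) = 19000 / 1.211 ≈ 15700 km².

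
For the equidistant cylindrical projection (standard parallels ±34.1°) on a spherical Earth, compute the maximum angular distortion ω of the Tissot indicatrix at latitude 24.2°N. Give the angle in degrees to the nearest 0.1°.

5.5°

In the equirectangular projection with standard parallel φ₀ = 34.1° (x = Rλ cos φ₀, y = Rφ), meridians are true-scale (h = 1) and the parallel scale is k = cos φ₀ / cos φ.
At 24.2°: h = 1.000, k = 0.9078; principal scales a = 1.000, b = 0.9078.
sin(ω/2) = (a − b)/(a + b) = 0.09216/1.908 = 0.04831, so ω = 2 arcsin(0.04831) ≈ 5.5°.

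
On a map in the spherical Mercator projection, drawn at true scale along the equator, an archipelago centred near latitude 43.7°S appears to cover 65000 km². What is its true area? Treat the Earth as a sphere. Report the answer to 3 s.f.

34000 km²

The Mercator projection is conformal; its linear scale factor is the same in every direction and equals sec φ = 1/cos φ.
Areal scale = k² = sec²φ = 1/cos²(43.7°) = 1/0.7230² = 1.913.
True area = apparent / (areal scale) = 65000 / 1.913 ≈ 34000 km².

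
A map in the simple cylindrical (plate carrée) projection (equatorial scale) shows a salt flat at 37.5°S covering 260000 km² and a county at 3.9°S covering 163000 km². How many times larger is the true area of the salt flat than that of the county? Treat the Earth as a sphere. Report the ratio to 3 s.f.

1.27

Plate carrée has h = 1 and k = sec φ, giving areal scale sec φ; true area = (apparent area) · cos φ.
True area of salt flat: 260000 × cos(37.5°) = 260000 × 0.7934 = 206300 km².
True area of county: 163000 × cos(3.9°) = 163000 × 0.9977 = 162600 km².
Ratio = 206300 / 162600 ≈ 1.27.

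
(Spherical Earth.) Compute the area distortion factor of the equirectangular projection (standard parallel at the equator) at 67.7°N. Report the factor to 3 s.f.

For the equirectangular projection with φ₀ = 0 (plate carrée), h = 1 along meridians and k = sec φ along parallels.
Areal scale = h·k = 1 × sec φ; at 67.7°, h = 1.000, k = 2.635, so h·k = 2.635.

2.64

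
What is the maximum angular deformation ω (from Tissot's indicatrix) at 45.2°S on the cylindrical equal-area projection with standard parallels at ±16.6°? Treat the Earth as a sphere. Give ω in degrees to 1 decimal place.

34.7°

A cylindrical equal-area projection with standard parallel φ₀ has meridian scale h = cos φ / cos φ₀ and parallel scale k = cos φ₀ / cos φ (so areas are preserved, h·k = 1).
At 45.2°: h = 0.7353, k = 1.360; principal scales a = 1.360, b = 0.7353.
sin(ω/2) = (a − b)/(a + b) = 0.6247/2.095 = 0.2982, so ω = 2 arcsin(0.2982) ≈ 34.7°.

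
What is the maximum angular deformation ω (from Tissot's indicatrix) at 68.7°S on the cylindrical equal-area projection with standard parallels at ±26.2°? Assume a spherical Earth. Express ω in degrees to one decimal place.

91.8°

A cylindrical equal-area projection with standard parallel φ₀ has meridian scale h = cos φ / cos φ₀ and parallel scale k = cos φ₀ / cos φ (so areas are preserved, h·k = 1).
At 68.7°: h = 0.4048, k = 2.470; principal scales a = 2.470, b = 0.4048.
sin(ω/2) = (a − b)/(a + b) = 2.065/2.875 = 0.7184, so ω = 2 arcsin(0.7184) ≈ 91.8°.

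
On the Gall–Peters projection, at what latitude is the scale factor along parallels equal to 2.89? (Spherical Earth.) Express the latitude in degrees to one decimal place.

Gall–Peters is a cylindrical equal-area projection with standard parallels at ±45°. For cylindrical equal-area with standard parallel φ₀, h = cos φ / cos φ₀ and k = cos φ₀ / cos φ, so h·k = 1.
k = cos φ₀ / cos φ = 2.89  ⇒  cos φ = cos 45° / 2.89 = 0.2447.
φ = arccos(0.2447) ≈ 75.8°.

75.8°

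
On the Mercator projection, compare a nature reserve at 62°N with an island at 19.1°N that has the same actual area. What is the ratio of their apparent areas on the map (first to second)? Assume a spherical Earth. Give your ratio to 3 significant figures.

4.05

Mercator is conformal with k = sec φ, so areal scale = k² = sec²φ.
At 62°: sec²(62°) = 1/0.4695² = 4.537.
At 19.1°: sec²(19.1°) = 1/0.9449² = 1.120.
Ratio = 4.537/1.120 = cos²(19.1°)/cos²(62°) ≈ 4.05.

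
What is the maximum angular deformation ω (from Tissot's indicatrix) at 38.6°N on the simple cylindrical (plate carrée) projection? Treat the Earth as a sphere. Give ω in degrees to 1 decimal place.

In the plate carrée (x = Rλ, y = Rφ), meridians are true-scale (h = 1) and parallels are stretched by k = sec φ.
At 38.6°: h = 1.000, k = 1.280; principal scales a = 1.280, b = 1.000.
sin(ω/2) = (a − b)/(a + b) = 0.2796/2.280 = 0.1226, so ω = 2 arcsin(0.1226) ≈ 14.1°.

14.1°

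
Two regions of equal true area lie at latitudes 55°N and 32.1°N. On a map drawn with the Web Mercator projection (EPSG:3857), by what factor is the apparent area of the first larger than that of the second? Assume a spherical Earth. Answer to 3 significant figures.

On Mercator, area is exaggerated by sec²φ = 1/cos²φ.
At 55°: sec²(55°) = 1/0.5736² = 3.040.
At 32.1°: sec²(32.1°) = 1/0.8471² = 1.394.
Ratio = 3.040/1.394 = cos²(32.1°)/cos²(55°) ≈ 2.18.

2.18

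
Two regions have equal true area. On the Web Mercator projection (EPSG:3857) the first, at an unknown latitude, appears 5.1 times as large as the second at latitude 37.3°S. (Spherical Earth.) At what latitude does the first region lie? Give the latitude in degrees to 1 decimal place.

For equal true areas on Mercator, apparent areas scale as sec²φ, so the ratio is cos²φ₂ / cos²φ₁.
cos²φ₂ / cos²φ₁ = 5.1  ⇒  cos φ₁ = cos 37.3° / √5.1 = 0.7955/2.258 = 0.3522.
φ₁ = arccos(0.3522) ≈ 69.4°.

69.4°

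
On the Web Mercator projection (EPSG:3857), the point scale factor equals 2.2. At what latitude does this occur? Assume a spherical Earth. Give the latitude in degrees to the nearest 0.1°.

Mercator scale is k = sec φ = 1/cos φ.
1/cos φ = 2.2  ⇒  cos φ = 0.4545  ⇒  φ = arccos(0.4545) ≈ 63.0°.

63.0°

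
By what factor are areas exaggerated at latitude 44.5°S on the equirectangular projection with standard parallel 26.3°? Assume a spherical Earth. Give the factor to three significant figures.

1.26

With standard parallel φ₀ = 26.3°, the equirectangular projection gives x = Rλ cos φ₀, y = Rφ, so h = 1 and k = cos 26.3° / cos φ.
Areal scale = h·k = 1 × cos φ₀ / cos φ; at 44.5°, h = 1.000, k = 1.257, so h·k = 1.257.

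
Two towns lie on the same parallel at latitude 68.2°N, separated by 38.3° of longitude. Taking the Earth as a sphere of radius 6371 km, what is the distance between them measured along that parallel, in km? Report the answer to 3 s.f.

Arc length along a parallel = R cos φ · Δλ (with Δλ in radians).
= 6371 × cos 68.2° × (38.3° × π/180) = 6371 × 0.3714 × 0.6685 ≈ 1580 km.

1580 km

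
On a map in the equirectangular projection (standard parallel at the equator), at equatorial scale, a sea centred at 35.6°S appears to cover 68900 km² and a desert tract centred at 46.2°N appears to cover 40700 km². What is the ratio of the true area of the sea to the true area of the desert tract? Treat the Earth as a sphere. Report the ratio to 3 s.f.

1.99

Plate carrée has h = 1 and k = sec φ, giving areal scale sec φ; true area = (apparent area) · cos φ.
True area of sea: 68900 × cos(35.6°) = 68900 × 0.8131 = 56020 km².
True area of desert tract: 40700 × cos(46.2°) = 40700 × 0.6921 = 28170 km².
Ratio = 56020 / 28170 ≈ 1.99.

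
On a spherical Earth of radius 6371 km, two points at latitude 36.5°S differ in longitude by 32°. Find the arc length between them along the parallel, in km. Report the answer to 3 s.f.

2860 km

Arc length along a parallel = R cos φ · Δλ (with Δλ in radians).
= 6371 × cos 36.5° × (32° × π/180) = 6371 × 0.8039 × 0.5585 ≈ 2860 km.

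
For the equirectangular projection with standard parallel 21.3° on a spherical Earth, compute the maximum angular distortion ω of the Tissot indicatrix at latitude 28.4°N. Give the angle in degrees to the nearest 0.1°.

The equidistant cylindrical projection with φ₀ = 21.3° has h = 1 (meridians true) and k = cos φ₀ / cos φ along parallels.
At 28.4°: h = 1.000, k = 1.059; principal scales a = 1.059, b = 1.000.
sin(ω/2) = (a − b)/(a + b) = 0.05916/2.059 = 0.02873, so ω = 2 arcsin(0.02873) ≈ 3.3°.

3.3°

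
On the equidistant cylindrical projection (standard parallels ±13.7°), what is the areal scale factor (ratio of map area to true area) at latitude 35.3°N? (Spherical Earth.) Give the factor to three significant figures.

The equidistant cylindrical projection with φ₀ = 13.7° has h = 1 (meridians true) and k = cos φ₀ / cos φ along parallels.
Areal scale = h·k = 1 × cos φ₀ / cos φ; at 35.3°, h = 1.000, k = 1.190, so h·k = 1.190.

1.19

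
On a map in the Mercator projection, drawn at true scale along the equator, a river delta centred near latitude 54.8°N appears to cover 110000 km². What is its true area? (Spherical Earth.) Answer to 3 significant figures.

For Mercator, h = k = sec φ (a conformal cylindrical projection has a single point scale, 1/cos φ).
Areal scale = k² = sec²φ = 1/cos²(54.8°) = 1/0.5764² = 3.010.
True area = apparent / (areal scale) = 110000 / 3.010 ≈ 36600 km².

36600 km²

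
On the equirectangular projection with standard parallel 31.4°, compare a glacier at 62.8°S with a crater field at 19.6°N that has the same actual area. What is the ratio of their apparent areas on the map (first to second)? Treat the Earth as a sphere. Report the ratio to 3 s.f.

2.06

The equidistant cylindrical projection with φ₀ = 31.4° has h = 1 (meridians true) and k = cos φ₀ / cos φ along parallels.
Areal scale at 62.8°: h·k = 1.000 × 1.867 = 1.867.
Areal scale at 19.6°: h·k = 1.000 × 0.9060 = 0.9060.
Ratio = 1.867/0.9060 ≈ 2.06.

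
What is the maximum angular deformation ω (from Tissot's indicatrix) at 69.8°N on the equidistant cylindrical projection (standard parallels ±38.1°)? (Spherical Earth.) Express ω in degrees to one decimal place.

45.9°

In the equirectangular projection with standard parallel φ₀ = 38.1° (x = Rλ cos φ₀, y = Rφ), meridians are true-scale (h = 1) and the parallel scale is k = cos φ₀ / cos φ.
At 69.8°: h = 1.000, k = 2.279; principal scales a = 2.279, b = 1.000.
sin(ω/2) = (a − b)/(a + b) = 1.279/3.279 = 0.3901, so ω = 2 arcsin(0.3901) ≈ 45.9°.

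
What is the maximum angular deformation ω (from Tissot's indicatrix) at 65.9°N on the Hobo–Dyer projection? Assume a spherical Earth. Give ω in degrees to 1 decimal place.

71.1°

Hobo–Dyer is a cylindrical equal-area projection with standard parallels at ±37.5°. For cylindrical equal-area with standard parallel φ₀, h = cos φ / cos φ₀ and k = cos φ₀ / cos φ, so h·k = 1.
At 65.9°: h = 0.5147, k = 1.943; principal scales a = 1.943, b = 0.5147.
sin(ω/2) = (a − b)/(a + b) = 1.428/2.458 = 0.5811, so ω = 2 arcsin(0.5811) ≈ 71.1°.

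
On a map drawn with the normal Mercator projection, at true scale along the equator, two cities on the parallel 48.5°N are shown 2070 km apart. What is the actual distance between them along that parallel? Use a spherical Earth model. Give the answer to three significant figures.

For Mercator, h = k = sec φ (a conformal cylindrical projection has a single point scale, 1/cos φ).
Along the parallel at 48.5°, map distances are exaggerated by k = sec 48.5° = 1.509.
True distance = 2070 / 1.509 = 2070 × cos 48.5° ≈ 1370 km.

1370 km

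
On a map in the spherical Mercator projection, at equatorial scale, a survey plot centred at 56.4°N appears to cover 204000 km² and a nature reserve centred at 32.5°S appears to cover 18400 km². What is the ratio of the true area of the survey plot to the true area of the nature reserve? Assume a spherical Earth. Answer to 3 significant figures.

4.77

Mercator's areal exaggeration is sec²φ; hence true area = (apparent area) · cos²φ.
True area of survey plot: 204000 × cos²(56.4°) = 204000 × 0.3062 = 62470 km².
True area of nature reserve: 18400 × cos²(32.5°) = 18400 × 0.7113 = 13090 km².
Ratio = 62470 / 13090 ≈ 4.77.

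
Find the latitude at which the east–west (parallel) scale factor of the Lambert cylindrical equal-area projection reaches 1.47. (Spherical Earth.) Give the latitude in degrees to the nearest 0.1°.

The Lambert cylindrical equal-area projection is the cylindrical equal-area projection with its standard parallel at the equator (φ₀ = 0). For cylindrical equal-area with standard parallel φ₀, h = cos φ / cos φ₀ and k = cos φ₀ / cos φ, so h·k = 1.
k = cos φ₀ / cos φ = 1.47  ⇒  cos φ = cos 0° / 1.47 = 0.6803.
φ = arccos(0.6803) ≈ 47.1°.

47.1°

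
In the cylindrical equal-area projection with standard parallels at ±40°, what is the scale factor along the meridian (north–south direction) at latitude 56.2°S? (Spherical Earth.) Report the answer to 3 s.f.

0.726

Cylindrical equal-area (φ₀ = 40°): h = cos φ / cos 40° along meridians, k = cos 40° / cos φ along parallels; h·k = 1.
h = cos 56.2° / cos 40° = 0.5563/0.7660 = 0.7262.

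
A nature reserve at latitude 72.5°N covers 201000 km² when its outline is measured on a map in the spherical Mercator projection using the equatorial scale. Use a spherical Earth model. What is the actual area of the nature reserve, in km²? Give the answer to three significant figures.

For Mercator, h = k = sec φ (a conformal cylindrical projection has a single point scale, 1/cos φ).
Areal scale = k² = sec²φ = 1/cos²(72.5°) = 1/0.3007² = 11.06.
True area = apparent / (areal scale) = 201000 / 11.06 ≈ 18200 km².

18200 km²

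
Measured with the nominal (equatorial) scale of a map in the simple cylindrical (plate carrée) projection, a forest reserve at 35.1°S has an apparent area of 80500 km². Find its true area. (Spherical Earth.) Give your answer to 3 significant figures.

Plate carrée maps x = Rλ, y = Rφ. The meridian scale is h = 1 and the parallel scale is k = 1/cos φ = sec φ.
Areal scale = h·k = 1 × sec φ; at 35.1°, h = 1.000, k = 1.222, so h·k = 1.222.
True area = apparent / (areal scale) = 80500 / 1.222 ≈ 65900 km².

65900 km²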